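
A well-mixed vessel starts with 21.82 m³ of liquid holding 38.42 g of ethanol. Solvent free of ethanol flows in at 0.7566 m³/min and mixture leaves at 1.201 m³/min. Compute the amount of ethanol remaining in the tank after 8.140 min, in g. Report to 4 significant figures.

Let m(t) be the amount of ethanol. Volume: V(t) = V₀ + (Q_in − Q_out) t = 21.82 − 0.444400 t; V(8.140) = 18.2026 m³.
No ethanol enters, so dm/dt = −Q_out · (m/V).
Separate: dm/m = −Q_out dt/V(t) ⇒ ln(m/m₀) = −(Q_out/(Q_in−Q_out)) ln(V/V₀).
m = m₀ (V₀/V)^(Q_out/(Q_in−Q_out)) = 38.42 × (21.82/18.2026)^(-2.70252) = 23.5402 g.

23.54 g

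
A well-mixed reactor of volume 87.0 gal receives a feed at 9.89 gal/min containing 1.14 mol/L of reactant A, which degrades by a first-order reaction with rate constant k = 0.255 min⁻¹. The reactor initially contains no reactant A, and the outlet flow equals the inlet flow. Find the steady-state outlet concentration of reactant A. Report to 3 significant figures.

0.352 mol/L

Accumulation = in − out − consumed: V dC/dt = Q C_in − Q C − k V C.
Steady state (dC/dt = 0): C_ss = Q C_in/(Q + kV) = C_in/(1 + kV/Q).
C_ss = 9.89·1.14/(9.89 + 0.255·87.0) = 11.275/32.075 = 0.35151 mol/L.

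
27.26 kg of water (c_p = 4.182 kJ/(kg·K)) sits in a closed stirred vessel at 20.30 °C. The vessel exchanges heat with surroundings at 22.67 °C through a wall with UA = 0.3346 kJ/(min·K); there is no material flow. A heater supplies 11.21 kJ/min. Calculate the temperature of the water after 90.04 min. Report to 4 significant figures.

28.63 °C

M c_p dT/dt = −UA(T − T_amb) + Q̇.
dT/dt = (T_ss − T)/τ with T_ss = T_amb + Q̇/UA = 22.67 + 11.21/0.3346 = 56.1727 °C, τ = M c_p/UA = 27.26·4.182/0.3346 = 340.709 min.
This is linear first-order; T(t) = T_ss + (T₀ − T_ss) e^(−t/τ).
T(90.04) = 56.1727 + (-35.8727)·0.767764 = 28.6309 °C.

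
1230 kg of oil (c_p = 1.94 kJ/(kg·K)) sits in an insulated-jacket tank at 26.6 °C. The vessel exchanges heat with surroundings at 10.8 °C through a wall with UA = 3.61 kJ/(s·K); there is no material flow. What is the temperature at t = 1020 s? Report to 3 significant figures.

14.2 °C

M c_p dT/dt = −UA(T − T_amb).
dT/dt = (T_ss − T)/τ with T_ss = T_amb = 10.800 °C, τ = M c_p/UA = 1230·1.94/3.61 = 661.00 s.
T approaches T_ss exponentially: T(t) = T_ss + (T₀ − T_ss) e^(−t/τ).
T(1020) = 10.800 + (15.800)·0.21371 = 14.177 °C.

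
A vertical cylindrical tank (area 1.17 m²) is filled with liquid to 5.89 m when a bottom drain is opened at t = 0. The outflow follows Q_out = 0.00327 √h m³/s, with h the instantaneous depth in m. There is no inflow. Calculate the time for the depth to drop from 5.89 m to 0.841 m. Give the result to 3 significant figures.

With no inflow, A dh/dt = −0.00327 √h.
This is separable: 2 d(√h)/dt = −0.00327/A, so √h = √h₀ − (0.00327/(2A)) t.
t = 2A(√h₀ − √h)/0.00327 = 2·1.17·(√5.89 − √0.841)/0.00327
  = 2.3400 × (2.4269 − 0.91706) / 0.00327 = 1080.5 s.

1080 s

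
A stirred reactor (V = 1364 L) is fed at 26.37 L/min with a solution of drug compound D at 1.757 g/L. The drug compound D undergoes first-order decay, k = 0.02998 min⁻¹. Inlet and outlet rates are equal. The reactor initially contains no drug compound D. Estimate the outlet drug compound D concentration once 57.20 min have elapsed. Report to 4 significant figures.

Species balance: V dC/dt = Q C_in − Q C − k V C.
dC/dt = (Q/V) C_in − (Q/V + k) C; effective rate a = Q/V + k = 0.0193328 + 0.02998 = 0.0493128 min⁻¹.
C_ss = Q C_in/(Q + kV) = 0.688823 g/L; C(t) = C_ss + (C₀ − C_ss) e^(−a t).
C(57.20) = 0.688823 + (-0.688823)·e^(−0.0493128·57.20) = 0.688823 + (-0.688823)·0.0595645 = 0.647793 g/L.

0.6478 g/L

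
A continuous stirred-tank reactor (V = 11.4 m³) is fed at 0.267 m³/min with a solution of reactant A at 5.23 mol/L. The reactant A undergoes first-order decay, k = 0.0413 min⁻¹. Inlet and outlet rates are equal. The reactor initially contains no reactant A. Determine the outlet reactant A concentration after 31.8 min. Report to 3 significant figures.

1.65 mol/L

V dC/dt = Q(C_in − C) − k V C.
dC/dt = (Q/V) C_in − (Q/V + k) C; effective rate a = Q/V + k = 0.023421 + 0.0413 = 0.064721 min⁻¹.
C_ss = Q C_in/(Q + kV) = 1.8926 mol/L; C(t) = C_ss + (C₀ − C_ss) e^(−a t).
C(31.8) = 1.8926 + (-1.8926)·e^(−0.064721·31.8) = 1.8926 + (-1.8926)·0.12769 = 1.6509 mol/L.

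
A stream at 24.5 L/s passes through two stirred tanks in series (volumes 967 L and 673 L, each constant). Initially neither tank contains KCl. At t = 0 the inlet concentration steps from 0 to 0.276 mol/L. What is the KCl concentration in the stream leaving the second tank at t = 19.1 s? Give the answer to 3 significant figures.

Time constants: τᵢ = Vᵢ/Q for each well-mixed tank.
τ₁ = 967/24.5 = 39.469 s; τ₂ = 673/24.5 = 27.469 s.
Tank 1: C₁ = C_in(1 − e^(−t/τ₁)). Tank 2 (τ₁ ≠ τ₂): C₂ = C_in[1 − (τ₁ e^(−t/τ₁) − τ₂ e^(−t/τ₂))/(τ₁ − τ₂)].
At t = 19.1: e^(−t/τ₁) = 0.61636, e^(−t/τ₂) = 0.49892.
C₂ = 0.276·[1 − (39.469·0.61636 − 27.469·0.49892)/(12.000)] = 0.276·0.11479 = 0.031681 mol/L.

0.0317 mol/L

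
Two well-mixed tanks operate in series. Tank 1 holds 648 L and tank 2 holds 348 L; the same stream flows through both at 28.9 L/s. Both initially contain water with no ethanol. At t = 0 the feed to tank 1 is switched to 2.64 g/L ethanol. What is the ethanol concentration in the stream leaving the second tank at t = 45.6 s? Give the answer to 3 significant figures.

1.96 g/L

Each tank obeys Vᵢ dCᵢ/dt = Q(Cᵢ₋₁ − Cᵢ), so τᵢ = Vᵢ/Q.
τ₁ = 648/28.9 = 22.422 s; τ₂ = 348/28.9 = 12.042 s.
Tank 1: C₁ = C_in(1 − e^(−t/τ₁)). Tank 2 (τ₁ ≠ τ₂): C₂ = C_in[1 − (τ₁ e^(−t/τ₁) − τ₂ e^(−t/τ₂))/(τ₁ − τ₂)].
At t = 45.6: e^(−t/τ₁) = 0.13085, e^(−t/τ₂) = 0.022666.
C₂ = 2.64·[1 − (22.422·0.13085 − 12.042·0.022666)/(10.381)] = 2.64·0.74366 = 1.9633 g/L.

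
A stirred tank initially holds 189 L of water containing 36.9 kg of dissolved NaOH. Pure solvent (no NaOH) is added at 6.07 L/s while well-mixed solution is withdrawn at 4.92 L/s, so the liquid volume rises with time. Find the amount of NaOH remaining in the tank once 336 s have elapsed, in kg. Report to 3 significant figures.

0.315 kg

Let m(t) be the amount of NaOH. Volume: V(t) = V₀ + (Q_in − Q_out) t = 189 + 1.1500 t; V(336) = 575.40 L.
No NaOH enters, so dm/dt = −Q_out · (m/V).
dm/m = −Q_out dt/(V₀ + 1.1500 t); integrating gives ln(m/m₀) = −(Q_out/(Q_in−Q_out)) ln(V/V₀).
m = m₀ (V₀/V)^(Q_out/(Q_in−Q_out)) = 36.9 × (189/575.40)^(4.2783) = 0.31510 kg.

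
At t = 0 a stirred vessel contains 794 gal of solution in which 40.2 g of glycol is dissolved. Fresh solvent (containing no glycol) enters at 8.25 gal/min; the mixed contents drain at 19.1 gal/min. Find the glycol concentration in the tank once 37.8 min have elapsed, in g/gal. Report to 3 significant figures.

0.0291 g/gal

Let m(t) be the amount of glycol. Volume: V(t) = V₀ + (Q_in − Q_out) t = 794 − 10.850 t; V(37.8) = 383.87 gal.
No glycol enters, so dm/dt = −Q_out · (m/V).
dm/m = −Q_out dt/(V₀ − 10.850 t); integrating gives ln(m/m₀) = −(Q_out/(Q_in−Q_out)) ln(V/V₀).
m = m₀ (V₀/V)^(Q_out/(Q_in−Q_out)) = 40.2 × (794/383.87)^(-1.7604) = 11.184 g.
C = m/V = 11.184/383.87 = 0.029134 g/gal.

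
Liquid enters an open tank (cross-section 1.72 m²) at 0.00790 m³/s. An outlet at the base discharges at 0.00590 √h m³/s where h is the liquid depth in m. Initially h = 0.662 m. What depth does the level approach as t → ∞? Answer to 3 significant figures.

1.79 m

Mass balance (ρ constant): A dh/dt = Q_in − 0.00590 √h. At steady state dh/dt = 0:
Q_in = 0.00590 √h_ss ⇒ √h_ss = 0.00790/0.00590 = 1.3390.
h_ss = 1.3390² = 1.7929 m. (Since h₀ = 0.662 m < h_ss, the level will rise toward this value.)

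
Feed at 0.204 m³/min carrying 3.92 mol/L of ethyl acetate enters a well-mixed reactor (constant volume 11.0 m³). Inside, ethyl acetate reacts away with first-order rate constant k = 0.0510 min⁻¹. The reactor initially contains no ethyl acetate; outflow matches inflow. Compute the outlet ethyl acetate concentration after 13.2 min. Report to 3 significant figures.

Species balance: V dC/dt = Q C_in − Q C − k V C.
dC/dt = (Q/V) C_in − (Q/V + k) C; effective rate a = Q/V + k = 0.018545 + 0.0510 = 0.069545 min⁻¹.
C_ss = Q C_in/(Q + kV) = 1.0453 mol/L; C(t) = C_ss + (C₀ − C_ss) e^(−a t).
C(13.2) = 1.0453 + (-1.0453)·e^(−0.069545·13.2) = 1.0453 + (-1.0453)·0.39932 = 0.62791 mol/L.

0.628 mol/L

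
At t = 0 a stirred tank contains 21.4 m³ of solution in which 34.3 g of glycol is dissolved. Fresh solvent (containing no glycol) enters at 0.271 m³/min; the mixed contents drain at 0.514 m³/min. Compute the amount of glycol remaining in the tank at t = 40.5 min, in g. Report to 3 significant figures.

Let m(t) be the amount of glycol. Volume: V(t) = V₀ + (Q_in − Q_out) t = 21.4 − 0.24300 t; V(40.5) = 11.558 m³.
Solute balance: dm/dt = 0 − Q_out C = −Q_out m/V(t).
dm/m = −Q_out dt/(V₀ − 0.24300 t); integrating gives ln(m/m₀) = −(Q_out/(Q_in−Q_out)) ln(V/V₀).
m = m₀ (V₀/V)^(Q_out/(Q_in−Q_out)) = 34.3 × (21.4/11.558)^(-2.1152) = 9.3206 g.

9.32 g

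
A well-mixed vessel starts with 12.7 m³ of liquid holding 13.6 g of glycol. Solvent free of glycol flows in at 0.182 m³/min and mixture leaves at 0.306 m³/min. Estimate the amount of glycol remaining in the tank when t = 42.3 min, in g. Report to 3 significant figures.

Total volume: dV/dt = Q_in − Q_out = -0.12400 m³/min, so V(t) = 12.7 − 0.12400 t and V(42.3) = 7.4548 m³.
No glycol enters, so dm/dt = −Q_out · (m/V).
Separate: dm/m = −Q_out dt/V(t) ⇒ ln(m/m₀) = −(Q_out/(Q_in−Q_out)) ln(V/V₀).
m = m₀ (V₀/V)^(Q_out/(Q_in−Q_out)) = 13.6 × (12.7/7.4548)^(-2.4677) = 3.6524 g.

3.65 g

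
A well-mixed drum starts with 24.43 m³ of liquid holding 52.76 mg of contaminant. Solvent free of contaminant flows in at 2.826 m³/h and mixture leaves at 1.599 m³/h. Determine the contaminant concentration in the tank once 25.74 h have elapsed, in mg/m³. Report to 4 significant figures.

0.3194 mg/m³

Let m(t) be the amount of contaminant. Volume: V(t) = V₀ + (Q_in − Q_out) t = 24.43 + 1.22700 t; V(25.74) = 56.0130 m³.
No contaminant enters, so dm/dt = −Q_out · (m/V).
Separate: dm/m = −Q_out dt/V(t) ⇒ ln(m/m₀) = −(Q_out/(Q_in−Q_out)) ln(V/V₀).
m = m₀ (V₀/V)^(Q_out/(Q_in−Q_out)) = 52.76 × (24.43/56.0130)^(1.30318) = 17.8931 mg.
C = m/V = 17.8931/56.0130 = 0.319445 mg/m³.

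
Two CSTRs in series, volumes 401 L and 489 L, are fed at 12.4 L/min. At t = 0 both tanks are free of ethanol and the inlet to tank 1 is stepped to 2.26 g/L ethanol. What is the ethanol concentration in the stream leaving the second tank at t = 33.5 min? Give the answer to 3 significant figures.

Species balance on tank i: dCᵢ/dt = (Cᵢ₋₁ − Cᵢ)/τᵢ with τᵢ = Vᵢ/Q.
τ₁ = 401/12.4 = 32.339 min; τ₂ = 489/12.4 = 39.435 min.
Solving the cascade with C₁(0)=C₂(0)=0 gives C₂(t) = C_in[1 − (τ₁ e^(−t/τ₁) − τ₂ e^(−t/τ₂))/(τ₁ − τ₂)].
At t = 33.5: e^(−t/τ₁) = 0.35490, e^(−t/τ₂) = 0.42763.
C₂ = 2.26·[1 − (32.339·0.35490 − 39.435·0.42763)/(-7.0968)] = 2.26·0.24095 = 0.54454 g/L.

0.545 g/L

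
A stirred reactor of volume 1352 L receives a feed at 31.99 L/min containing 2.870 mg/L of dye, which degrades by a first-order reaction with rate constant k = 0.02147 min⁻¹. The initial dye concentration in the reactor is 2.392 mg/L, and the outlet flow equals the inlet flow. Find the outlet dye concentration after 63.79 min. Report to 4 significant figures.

1.555 mg/L

Accumulation = in − out − consumed: V dC/dt = Q C_in − Q C − k V C.
dC/dt = (Q/V) C_in − (Q/V + k) C; effective rate a = Q/V + k = 0.0236612 + 0.02147 = 0.0451312 min⁻¹.
C_ss = Q C_in/(Q + kV) = 1.50467 mg/L; C(t) = C_ss + (C₀ − C_ss) e^(−a t).
C(63.79) = 1.50467 + (0.887327)·e^(−0.0451312·63.79) = 1.50467 + (0.887327)·0.0561953 = 1.55454 mg/L.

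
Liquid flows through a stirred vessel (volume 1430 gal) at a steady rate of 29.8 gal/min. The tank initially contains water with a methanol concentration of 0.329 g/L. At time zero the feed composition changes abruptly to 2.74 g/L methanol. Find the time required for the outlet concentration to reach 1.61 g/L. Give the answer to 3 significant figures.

36.4 min

Species balance: V dC/dt = Q(C_in − C) ⇒ τ = V/Q = 47.987 min.
C(t) = C_in + (C₀ − C_in) e^(−t/τ). Set C = 1.61 and solve for t:
e^(−t/τ) = (C − C_in)/(C₀ − C_in) = (1.61 − 2.74)/(0.329 − 2.74) = 0.46869
t = −τ ln(…) = 47.987 × 0.75782 = 36.365 min.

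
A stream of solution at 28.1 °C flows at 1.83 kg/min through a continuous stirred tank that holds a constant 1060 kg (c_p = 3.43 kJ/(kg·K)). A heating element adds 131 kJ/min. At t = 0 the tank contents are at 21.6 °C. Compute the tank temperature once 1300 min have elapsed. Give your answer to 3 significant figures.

Heat balance on the well-mixed liquid: M c_p dT/dt = ṁ c_p (T_in − T) + 131.
Rearrange: dT/dt = (T_ss − T)/τ with τ = M/ṁ = 579.23 min and T_ss = T_in + Q̇/(ṁ c_p) = 48.970 °C.
Integrating: T(t) = T_ss + (T₀ − T_ss) e^(−t/τ).
T(1300) = 48.970 + (-27.370)·e^(−1300/579.23) = 48.970 + (-27.370)·0.10600 = 46.069 °C.

46.1 °C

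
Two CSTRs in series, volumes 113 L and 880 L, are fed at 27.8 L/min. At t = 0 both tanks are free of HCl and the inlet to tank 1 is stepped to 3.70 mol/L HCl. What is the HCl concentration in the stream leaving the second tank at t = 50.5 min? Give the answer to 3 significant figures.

2.84 mol/L

Time constants: τᵢ = Vᵢ/Q for each well-mixed tank.
τ₁ = 113/27.8 = 4.0647 min; τ₂ = 880/27.8 = 31.655 min.
Tank 1: C₁ = C_in(1 − e^(−t/τ₁)). Tank 2 (τ₁ ≠ τ₂): C₂ = C_in[1 − (τ₁ e^(−t/τ₁) − τ₂ e^(−t/τ₂))/(τ₁ − τ₂)].
At t = 50.5: e^(−t/τ₁) = 4.0213e-06, e^(−t/τ₂) = 0.20284.
C₂ = 3.70·[1 − (4.0647·4.0213e-06 − 31.655·0.20284)/(-27.590)] = 3.70·0.76728 = 2.8389 mol/L.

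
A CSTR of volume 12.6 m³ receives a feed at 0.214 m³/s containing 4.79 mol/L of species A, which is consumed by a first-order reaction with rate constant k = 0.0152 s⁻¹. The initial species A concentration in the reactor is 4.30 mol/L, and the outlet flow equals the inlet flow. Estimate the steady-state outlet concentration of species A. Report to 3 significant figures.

2.53 mol/L

Accumulation = in − out − consumed: V dC/dt = Q C_in − Q C − k V C.
Steady state (dC/dt = 0): C_ss = Q C_in/(Q + kV) = C_in/(1 + kV/Q).
C_ss = 0.214·4.79/(0.214 + 0.0152·12.6) = 1.0251/0.40552 = 2.5278 mol/L.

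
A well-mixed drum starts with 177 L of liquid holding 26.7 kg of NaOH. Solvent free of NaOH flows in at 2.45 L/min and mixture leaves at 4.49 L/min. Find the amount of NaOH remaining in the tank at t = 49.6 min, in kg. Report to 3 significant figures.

4.13 kg

Let m(t) be the amount of NaOH. Volume: V(t) = V₀ + (Q_in − Q_out) t = 177 − 2.0400 t; V(49.6) = 75.816 L.
No NaOH enters, so dm/dt = −Q_out · (m/V).
dm/m = −Q_out dt/(V₀ − 2.0400 t); integrating gives ln(m/m₀) = −(Q_out/(Q_in−Q_out)) ln(V/V₀).
m = m₀ (V₀/V)^(Q_out/(Q_in−Q_out)) = 26.7 × (177/75.816)^(-2.2010) = 4.1313 kg.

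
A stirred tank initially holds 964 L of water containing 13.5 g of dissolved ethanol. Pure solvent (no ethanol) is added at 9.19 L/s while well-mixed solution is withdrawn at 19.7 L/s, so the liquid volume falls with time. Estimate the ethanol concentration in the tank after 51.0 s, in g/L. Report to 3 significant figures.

Let m(t) be the amount of ethanol. Volume: V(t) = V₀ + (Q_in − Q_out) t = 964 − 10.510 t; V(51.0) = 427.99 L.
Species balance (pure solvent in): dm/dt = −Q_out · m/V(t).
dm/m = −Q_out dt/(V₀ − 10.510 t); integrating gives ln(m/m₀) = −(Q_out/(Q_in−Q_out)) ln(V/V₀).
m = m₀ (V₀/V)^(Q_out/(Q_in−Q_out)) = 13.5 × (964/427.99)^(-1.8744) = 2.9467 g.
C = m/V = 2.9467/427.99 = 0.0068850 g/L.

0.00688 g/L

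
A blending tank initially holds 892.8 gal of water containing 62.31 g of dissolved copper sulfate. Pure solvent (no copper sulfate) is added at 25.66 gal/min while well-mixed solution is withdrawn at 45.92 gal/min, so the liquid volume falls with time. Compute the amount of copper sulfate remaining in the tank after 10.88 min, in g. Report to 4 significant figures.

32.77 g

Total volume: dV/dt = Q_in − Q_out = -20.2600 gal/min, so V(t) = 892.8 − 20.2600 t and V(10.88) = 672.371 gal.
No copper sulfate enters, so dm/dt = −Q_out · (m/V).
Separate: dm/m = −Q_out dt/V(t) ⇒ ln(m/m₀) = −(Q_out/(Q_in−Q_out)) ln(V/V₀).
m = m₀ (V₀/V)^(Q_out/(Q_in−Q_out)) = 62.31 × (892.8/672.371)^(-2.26654) = 32.7676 g.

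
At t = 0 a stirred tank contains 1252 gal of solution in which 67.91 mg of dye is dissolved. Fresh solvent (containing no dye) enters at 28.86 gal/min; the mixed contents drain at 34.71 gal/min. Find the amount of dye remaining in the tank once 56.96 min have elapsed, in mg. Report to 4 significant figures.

10.83 mg

Total volume: dV/dt = Q_in − Q_out = -5.85000 gal/min, so V(t) = 1252 − 5.85000 t and V(56.96) = 918.784 gal.
No dye enters, so dm/dt = −Q_out · (m/V).
Separate: dm/m = −Q_out dt/V(t) ⇒ ln(m/m₀) = −(Q_out/(Q_in−Q_out)) ln(V/V₀).
m = m₀ (V₀/V)^(Q_out/(Q_in−Q_out)) = 67.91 × (1252/918.784)^(-5.93333) = 10.8280 mg.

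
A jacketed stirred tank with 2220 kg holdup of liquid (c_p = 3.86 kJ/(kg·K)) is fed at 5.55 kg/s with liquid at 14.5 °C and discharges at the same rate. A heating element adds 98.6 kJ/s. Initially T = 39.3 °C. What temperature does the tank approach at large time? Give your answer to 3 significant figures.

19.1 °C

First-law balance (no shaft work): M c_p dT/dt = ṁ c_p (T_in − T) + 98.6.
At steady state dT/dt = 0 ⇒ T_ss = T_in + Q̇/(ṁ c_p) = 14.5 + 98.6/(5.55·3.86) = 19.103 °C.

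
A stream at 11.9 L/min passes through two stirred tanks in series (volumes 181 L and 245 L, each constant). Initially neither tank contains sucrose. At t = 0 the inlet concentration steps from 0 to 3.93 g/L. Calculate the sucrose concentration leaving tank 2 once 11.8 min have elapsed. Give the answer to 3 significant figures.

0.565 g/L

Each tank obeys Vᵢ dCᵢ/dt = Q(Cᵢ₋₁ − Cᵢ), so τᵢ = Vᵢ/Q.
τ₁ = 181/11.9 = 15.210 min; τ₂ = 245/11.9 = 20.588 min.
Solving the cascade with C₁(0)=C₂(0)=0 gives C₂(t) = C_in[1 − (τ₁ e^(−t/τ₁) − τ₂ e^(−t/τ₂))/(τ₁ − τ₂)].
At t = 11.8: e^(−t/τ₁) = 0.46033, e^(−t/τ₂) = 0.56375.
C₂ = 3.93·[1 − (15.210·0.46033 − 20.588·0.56375)/(-5.3782)] = 3.93·0.14378 = 0.56504 g/L.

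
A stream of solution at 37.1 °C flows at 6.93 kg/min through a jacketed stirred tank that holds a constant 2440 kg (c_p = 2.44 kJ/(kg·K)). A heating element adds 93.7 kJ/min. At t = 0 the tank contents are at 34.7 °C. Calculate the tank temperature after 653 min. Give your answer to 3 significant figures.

Unsteady energy balance on the tank contents: M c_p dT/dt = ṁ c_p (T_in − T) + 93.7.
τ = M/ṁ = 352.09 min; T_ss = T_in + Q̇/(ṁ c_p) = 37.1 + 93.7/(6.93·2.44) = 42.641 °C.
Integrating: T(t) = T_ss + (T₀ − T_ss) e^(−t/τ).
T(653) = 42.641 + (-7.9414)·e^(−653/352.09) = 42.641 + (-7.9414)·0.15651 = 41.398 °C.

41.4 °C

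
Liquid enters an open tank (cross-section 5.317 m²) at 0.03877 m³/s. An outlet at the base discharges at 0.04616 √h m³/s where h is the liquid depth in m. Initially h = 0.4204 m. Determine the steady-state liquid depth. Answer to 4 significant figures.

0.7054 m

Level balance: A dh/dt = 0.03877 − 0.04616 √h. Setting dh/dt = 0:
Q_in = 0.04616 √h_ss ⇒ √h_ss = 0.03877/0.04616 = 0.839905.
h_ss = 0.839905² = 0.705440 m. (Since h₀ = 0.4204 m < h_ss, the level will rise toward this value.)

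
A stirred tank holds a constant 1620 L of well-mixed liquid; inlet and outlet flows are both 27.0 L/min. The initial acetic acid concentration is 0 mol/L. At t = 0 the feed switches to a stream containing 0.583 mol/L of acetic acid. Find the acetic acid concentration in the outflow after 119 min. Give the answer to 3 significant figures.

0.503 mol/L

Accumulation = in − out for the solute gives V dC/dt = Q(C_in − C).
Time constant τ = V/Q = 1620/27.0 = 60.000 min.
Integrating: C(t) = C_in + (C₀ − C_in) e^(−t/τ).
C(119) = 0.583 + (0 − 0.583)·e^(−119/60.000) = 0.583 + (-0.58300)·0.13761 = 0.50277 mol/L.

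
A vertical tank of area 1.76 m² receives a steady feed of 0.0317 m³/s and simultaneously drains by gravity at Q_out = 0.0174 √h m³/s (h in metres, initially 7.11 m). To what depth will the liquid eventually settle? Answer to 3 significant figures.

Level balance: A dh/dt = 0.0317 − 0.0174 √h. Setting dh/dt = 0:
Q_in = 0.0174 √h_ss ⇒ √h_ss = 0.0317/0.0174 = 1.8218.
h_ss = 1.8218² = 3.3191 m. (Since h₀ = 7.11 m > h_ss, the level will fall toward this value.)

3.32 m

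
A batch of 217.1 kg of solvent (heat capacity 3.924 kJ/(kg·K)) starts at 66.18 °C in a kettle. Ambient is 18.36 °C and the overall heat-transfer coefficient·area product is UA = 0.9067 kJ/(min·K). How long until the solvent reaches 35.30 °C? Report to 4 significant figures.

First-law balance (no shaft work): M c_p dT/dt = −UA(T − T_amb).
τ = M c_p/UA = 939.561 min; T_ss = T_amb = 18.3600 °C.
T(t) = T_ss + (T₀ − T_ss)e^(−t/τ); set T = 35.30:
t = −τ ln[(T − T_ss)/(T₀ − T_ss)] = −939.561 · ln(0.354245) = 975.045 min.

975.0 min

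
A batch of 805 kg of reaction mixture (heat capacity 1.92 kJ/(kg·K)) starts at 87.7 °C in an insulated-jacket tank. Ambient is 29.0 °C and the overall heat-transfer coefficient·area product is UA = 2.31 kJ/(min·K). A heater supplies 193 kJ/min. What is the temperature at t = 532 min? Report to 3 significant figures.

101 °C

Lumped-capacitance energy balance: M c_p dT/dt = UA(T_amb − T) + Q̇.
dT/dt = (T_ss − T)/τ with T_ss = T_amb + Q̇/UA = 29.0 + 193/2.31 = 112.55 °C, τ = M c_p/UA = 805·1.92/2.31 = 669.09 min.
T approaches T_ss exponentially: T(t) = T_ss + (T₀ − T_ss) e^(−t/τ).
T(532) = 112.55 + (-24.850)·0.45153 = 101.33 °C.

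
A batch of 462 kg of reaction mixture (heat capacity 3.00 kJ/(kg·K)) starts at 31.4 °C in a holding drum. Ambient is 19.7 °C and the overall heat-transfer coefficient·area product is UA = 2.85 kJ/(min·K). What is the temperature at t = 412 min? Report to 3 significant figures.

M c_p dT/dt = −UA(T − T_amb).
dT/dt = (T_ss − T)/τ with T_ss = T_amb = 19.700 °C, τ = M c_p/UA = 462·3.00/2.85 = 486.32 min.
This is linear first-order; T(t) = T_ss + (T₀ − T_ss) e^(−t/τ).
T(412) = 19.700 + (11.700)·0.42862 = 24.715 °C.

24.7 °C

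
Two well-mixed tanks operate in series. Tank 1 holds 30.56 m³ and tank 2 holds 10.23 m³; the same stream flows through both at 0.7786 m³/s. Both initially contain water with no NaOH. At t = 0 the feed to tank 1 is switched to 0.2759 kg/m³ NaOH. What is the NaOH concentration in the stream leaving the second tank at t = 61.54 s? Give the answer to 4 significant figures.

0.1907 kg/m³

Time constants: τᵢ = Vᵢ/Q for each well-mixed tank.
τ₁ = 30.56/0.7786 = 39.2499 s; τ₂ = 10.23/0.7786 = 13.1390 s.
Solving the cascade with C₁(0)=C₂(0)=0 gives C₂(t) = C_in[1 − (τ₁ e^(−t/τ₁) − τ₂ e^(−t/τ₂))/(τ₁ − τ₂)].
At t = 61.54: e^(−t/τ₁) = 0.208482, e^(−t/τ₂) = 0.00924403.
C₂ = 0.2759·[1 − (39.2499·0.208482 − 13.1390·0.00924403)/(26.1110)] = 0.2759·0.691261 = 0.190719 kg/m³.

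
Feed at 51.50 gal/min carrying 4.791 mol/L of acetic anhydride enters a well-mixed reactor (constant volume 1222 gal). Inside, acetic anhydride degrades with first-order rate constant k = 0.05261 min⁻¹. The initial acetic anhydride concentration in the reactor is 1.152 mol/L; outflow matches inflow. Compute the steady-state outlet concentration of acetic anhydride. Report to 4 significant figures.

V dC/dt = Q(C_in − C) − k V C.
At steady state: 0 = Q C_in − (Q + kV) C_ss, so C_ss = Q C_in/(Q + kV).
C_ss = 51.50·4.791/(51.50 + 0.05261·1222) = 246.737/115.789 = 2.13091 mol/L.

2.131 mol/L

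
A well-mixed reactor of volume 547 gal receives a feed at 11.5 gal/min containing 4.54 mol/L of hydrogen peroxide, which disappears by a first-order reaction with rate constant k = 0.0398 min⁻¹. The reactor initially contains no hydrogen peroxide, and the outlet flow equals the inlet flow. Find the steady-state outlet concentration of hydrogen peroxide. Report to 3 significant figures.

1.57 mol/L

Accumulation = in − out − consumed: V dC/dt = Q C_in − Q C − k V C.
Steady state (dC/dt = 0): C_ss = Q C_in/(Q + kV) = C_in/(1 + kV/Q).
C_ss = 11.5·4.54/(11.5 + 0.0398·547) = 52.210/33.271 = 1.5693 mol/L.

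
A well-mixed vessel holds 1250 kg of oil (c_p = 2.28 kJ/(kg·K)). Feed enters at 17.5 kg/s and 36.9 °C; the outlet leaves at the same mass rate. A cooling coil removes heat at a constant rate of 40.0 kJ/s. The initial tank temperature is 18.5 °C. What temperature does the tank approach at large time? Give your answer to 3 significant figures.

35.9 °C

M c_p dT/dt = ṁ c_p (T_in − T) − Q̇.
At steady state dT/dt = 0 ⇒ T_ss = T_in − Q̇/(ṁ c_p) = 36.9 − 40.0/(17.5·2.28) = 35.897 °C.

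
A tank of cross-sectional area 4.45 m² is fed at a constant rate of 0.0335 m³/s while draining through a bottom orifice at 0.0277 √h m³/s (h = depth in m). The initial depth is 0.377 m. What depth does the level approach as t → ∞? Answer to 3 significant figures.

Volume balance on the tank: A dh/dt = Q_in − 0.0277 √h. At steady state dh/dt = 0:
Q_in = 0.0277 √h_ss ⇒ √h_ss = 0.0335/0.0277 = 1.2094.
h_ss = 1.2094² = 1.4626 m. (Since h₀ = 0.377 m < h_ss, the level will rise toward this value.)

1.46 m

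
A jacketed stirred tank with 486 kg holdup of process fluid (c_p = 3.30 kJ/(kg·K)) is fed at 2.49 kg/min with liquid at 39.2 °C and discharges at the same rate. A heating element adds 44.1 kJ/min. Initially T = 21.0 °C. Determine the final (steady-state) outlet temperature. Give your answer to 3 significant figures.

M c_p dT/dt = ṁ c_p (T_in − T) + Q̇.
At steady state dT/dt = 0 ⇒ T_ss = T_in + Q̇/(ṁ c_p) = 39.2 + 44.1/(2.49·3.30) = 44.567 °C.

44.6 °C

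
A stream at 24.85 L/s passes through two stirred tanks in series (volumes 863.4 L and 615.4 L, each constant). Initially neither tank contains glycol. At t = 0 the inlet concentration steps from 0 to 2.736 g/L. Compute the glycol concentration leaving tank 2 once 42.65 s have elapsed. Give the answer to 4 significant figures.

1.158 g/L

Each tank obeys Vᵢ dCᵢ/dt = Q(Cᵢ₋₁ − Cᵢ), so τᵢ = Vᵢ/Q.
τ₁ = 863.4/24.85 = 34.7445 s; τ₂ = 615.4/24.85 = 24.7646 s.
Tank 1: C₁ = C_in(1 − e^(−t/τ₁)). Tank 2 (τ₁ ≠ τ₂): C₂ = C_in[1 − (τ₁ e^(−t/τ₁) − τ₂ e^(−t/τ₂))/(τ₁ − τ₂)].
At t = 42.65: e^(−t/τ₁) = 0.293014, e^(−t/τ₂) = 0.178670.
C₂ = 2.736·[1 − (34.7445·0.293014 − 24.7646·0.178670)/(9.97988)] = 2.736·0.423244 = 1.15800 g/L.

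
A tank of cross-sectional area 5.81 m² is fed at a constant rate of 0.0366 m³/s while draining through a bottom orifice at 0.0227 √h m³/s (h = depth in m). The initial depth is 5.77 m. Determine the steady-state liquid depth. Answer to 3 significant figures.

Unsteady balance on liquid volume: A dh/dt = Q_in − 0.0227 √h. At steady state dh/dt = 0:
Q_in = 0.0227 √h_ss ⇒ √h_ss = 0.0366/0.0227 = 1.6123.
h_ss = 1.6123² = 2.5996 m. (Since h₀ = 5.77 m > h_ss, the level will fall toward this value.)

2.60 m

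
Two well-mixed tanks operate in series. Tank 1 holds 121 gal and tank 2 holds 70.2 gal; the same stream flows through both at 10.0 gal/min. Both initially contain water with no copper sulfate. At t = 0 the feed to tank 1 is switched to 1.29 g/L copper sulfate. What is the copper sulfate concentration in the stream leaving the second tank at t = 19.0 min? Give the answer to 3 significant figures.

0.770 g/L

Each tank obeys Vᵢ dCᵢ/dt = Q(Cᵢ₋₁ − Cᵢ), so τᵢ = Vᵢ/Q.
τ₁ = 121/10.0 = 12.100 min; τ₂ = 70.2/10.0 = 7.0200 min.
Tank 1: C₁ = C_in(1 − e^(−t/τ₁)). Tank 2 (τ₁ ≠ τ₂): C₂ = C_in[1 − (τ₁ e^(−t/τ₁) − τ₂ e^(−t/τ₂))/(τ₁ − τ₂)].
At t = 19.0: e^(−t/τ₁) = 0.20799, e^(−t/τ₂) = 0.066767.
C₂ = 1.29·[1 − (12.100·0.20799 − 7.0200·0.066767)/(5.0800)] = 1.29·0.59685 = 0.76993 g/L.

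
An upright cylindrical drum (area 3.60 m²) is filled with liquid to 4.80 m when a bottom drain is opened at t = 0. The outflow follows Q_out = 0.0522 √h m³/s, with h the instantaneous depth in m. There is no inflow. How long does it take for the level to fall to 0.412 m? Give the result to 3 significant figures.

214 s

With no inflow, A dh/dt = −0.0522 √h.
This is separable: 2 d(√h)/dt = −0.0522/A, so √h = √h₀ − (0.0522/(2A)) t.
t = 2A(√h₀ − √h)/0.0522 = 2·3.60·(√4.80 − √0.412)/0.0522
  = 7.2000 × (2.1909 − 0.64187) / 0.0522 = 213.66 s.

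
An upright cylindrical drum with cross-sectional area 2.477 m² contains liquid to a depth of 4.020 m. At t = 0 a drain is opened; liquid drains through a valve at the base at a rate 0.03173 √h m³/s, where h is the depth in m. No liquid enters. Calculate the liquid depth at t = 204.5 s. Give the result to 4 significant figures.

A dh/dt = −Q_out = −0.03173 √h.
∫ h^(−1/2) dh = −(0.03173/A) ∫ dt, giving 2√h = 2√h₀ − (0.03173/A) t.
√h = √4.020 − 0.03173·204.5/(2·2.477) = 2.00499 − 1.30981 = 0.695187.
h = 0.695187² = 0.483284 m.

0.4833 m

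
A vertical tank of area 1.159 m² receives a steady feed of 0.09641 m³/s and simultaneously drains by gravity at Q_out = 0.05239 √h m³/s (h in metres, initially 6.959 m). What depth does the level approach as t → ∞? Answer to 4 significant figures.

A dh/dt = Q_in − 0.05239 √h. Steady state requires inflow = outflow:
Q_in = 0.05239 √h_ss ⇒ √h_ss = 0.09641/0.05239 = 1.84024.
h_ss = 1.84024² = 3.38647 m. (Since h₀ = 6.959 m > h_ss, the level will fall toward this value.)

3.386 m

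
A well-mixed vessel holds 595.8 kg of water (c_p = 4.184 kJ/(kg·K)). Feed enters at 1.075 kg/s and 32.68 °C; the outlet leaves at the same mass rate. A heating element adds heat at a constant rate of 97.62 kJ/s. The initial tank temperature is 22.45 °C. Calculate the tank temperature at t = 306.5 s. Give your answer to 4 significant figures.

36.02 °C

M c_p dT/dt = ṁ c_p (T_in − T) + Q̇.
τ = M/ṁ = 554.233 s; T_ss = T_in + Q̇/(ṁ c_p) = 32.68 + 97.62/(1.075·4.184) = 54.3839 °C.
This is linear first-order; T(t) = T_ss + (T₀ − T_ss) e^(−t/τ).
T(306.5) = 54.3839 + (-31.9339)·e^(−306.5/554.233) = 54.3839 + (-31.9339)·0.575212 = 36.0152 °C.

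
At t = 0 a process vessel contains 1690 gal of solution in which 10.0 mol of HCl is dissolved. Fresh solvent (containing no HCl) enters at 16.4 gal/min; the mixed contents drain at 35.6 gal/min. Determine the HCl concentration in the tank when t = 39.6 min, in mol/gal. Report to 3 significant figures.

Total volume: dV/dt = Q_in − Q_out = -19.200 gal/min, so V(t) = 1690 − 19.200 t and V(39.6) = 929.68 gal.
No HCl enters, so dm/dt = −Q_out · (m/V).
dm/m = −Q_out dt/(V₀ − 19.200 t); integrating gives ln(m/m₀) = −(Q_out/(Q_in−Q_out)) ln(V/V₀).
m = m₀ (V₀/V)^(Q_out/(Q_in−Q_out)) = 10.0 × (1690/929.68)^(-1.8542) = 3.3018 mol.
C = m/V = 3.3018/929.68 = 0.0035515 mol/gal.

0.00355 mol/gal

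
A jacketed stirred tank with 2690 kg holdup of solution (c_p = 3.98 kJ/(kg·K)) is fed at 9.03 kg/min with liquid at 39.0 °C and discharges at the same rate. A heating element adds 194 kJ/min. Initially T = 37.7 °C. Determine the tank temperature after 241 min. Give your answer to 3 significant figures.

41.4 °C

Energy balance: M c_p dT/dt = ṁ c_p (T_in − T) + 194.
Rearrange: dT/dt = (T_ss − T)/τ with τ = M/ṁ = 297.90 min and T_ss = T_in + Q̇/(ṁ c_p) = 44.398 °C.
Integrating: T(t) = T_ss + (T₀ − T_ss) e^(−t/τ).
T(241) = 44.398 + (-6.6980)·e^(−241/297.90) = 44.398 + (-6.6980)·0.44530 = 41.415 °C.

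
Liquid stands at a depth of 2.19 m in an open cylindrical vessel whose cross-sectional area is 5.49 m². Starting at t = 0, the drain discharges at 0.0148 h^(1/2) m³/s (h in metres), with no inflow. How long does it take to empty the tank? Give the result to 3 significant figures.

Volume balance on the tank: A dh/dt = −0.0148 √h.
This is separable: 2 d(√h)/dt = −0.0148/A, so √h = √h₀ − (0.0148/(2A)) t.
Set h = 0: 2√h₀ = (0.0148/A) t_empty ⇒ t_empty = 2A√h₀/0.0148.
t_empty = 2·5.49·√2.19/0.0148 = 10.980·1.4799/0.0148 = 1097.9 s.

1100 s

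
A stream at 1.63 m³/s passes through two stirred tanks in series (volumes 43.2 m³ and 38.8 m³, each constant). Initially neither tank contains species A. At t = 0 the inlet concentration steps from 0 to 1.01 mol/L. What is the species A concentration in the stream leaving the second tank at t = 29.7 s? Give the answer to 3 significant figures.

Species balance on tank i: dCᵢ/dt = (Cᵢ₋₁ − Cᵢ)/τᵢ with τᵢ = Vᵢ/Q.
τ₁ = 43.2/1.63 = 26.503 s; τ₂ = 38.8/1.63 = 23.804 s.
Tank 1: C₁ = C_in(1 − e^(−t/τ₁)). Tank 2 (τ₁ ≠ τ₂): C₂ = C_in[1 − (τ₁ e^(−t/τ₁) − τ₂ e^(−t/τ₂))/(τ₁ − τ₂)].
At t = 29.7: e^(−t/τ₁) = 0.32608, e^(−t/τ₂) = 0.28716.
C₂ = 1.01·[1 − (26.503·0.32608 − 23.804·0.28716)/(2.6994)] = 1.01·0.33078 = 0.33409 mol/L.

0.334 mol/L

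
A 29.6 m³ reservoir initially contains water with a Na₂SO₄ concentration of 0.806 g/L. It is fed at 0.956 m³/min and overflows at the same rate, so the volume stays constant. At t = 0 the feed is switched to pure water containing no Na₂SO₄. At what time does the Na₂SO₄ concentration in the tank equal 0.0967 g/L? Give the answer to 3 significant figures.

65.7 min

Species balance: V dC/dt = Q(C_in − C) ⇒ τ = V/Q = 30.962 min.
C(t) = C_in + (C₀ − C_in) e^(−t/τ). Set C = 0.0967 and solve for t:
e^(−t/τ) = (C − C_in)/(C₀ − C_in) = (0.0967 − 0)/(0.806 − 0) = 0.11998
t = −τ ln(…) = 30.962 × 2.1205 = 65.655 min.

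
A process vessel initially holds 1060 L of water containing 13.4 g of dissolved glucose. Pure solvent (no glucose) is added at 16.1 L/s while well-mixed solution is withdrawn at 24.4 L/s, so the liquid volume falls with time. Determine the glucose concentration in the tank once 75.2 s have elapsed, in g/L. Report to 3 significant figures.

0.00225 g/L

Total volume: dV/dt = Q_in − Q_out = -8.3000 L/s, so V(t) = 1060 − 8.3000 t and V(75.2) = 435.84 L.
No glucose enters, so dm/dt = −Q_out · (m/V).
Separate: dm/m = −Q_out dt/V(t) ⇒ ln(m/m₀) = −(Q_out/(Q_in−Q_out)) ln(V/V₀).
m = m₀ (V₀/V)^(Q_out/(Q_in−Q_out)) = 13.4 × (1060/435.84)^(-2.9398) = 0.98270 g.
C = m/V = 0.98270/435.84 = 0.0022547 g/L.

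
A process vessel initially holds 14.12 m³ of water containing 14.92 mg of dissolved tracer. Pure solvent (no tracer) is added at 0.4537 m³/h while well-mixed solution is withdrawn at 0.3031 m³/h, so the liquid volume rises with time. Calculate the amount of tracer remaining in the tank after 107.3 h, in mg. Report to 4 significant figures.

3.213 mg

Total volume: dV/dt = Q_in − Q_out = 0.150600 m³/h, so V(t) = 14.12 + 0.150600 t and V(107.3) = 30.2794 m³.
Solute balance: dm/dt = 0 − Q_out C = −Q_out m/V(t).
Separate: dm/m = −Q_out dt/V(t) ⇒ ln(m/m₀) = −(Q_out/(Q_in−Q_out)) ln(V/V₀).
m = m₀ (V₀/V)^(Q_out/(Q_in−Q_out)) = 14.92 × (14.12/30.2794)^(2.01262) = 3.21340 mg.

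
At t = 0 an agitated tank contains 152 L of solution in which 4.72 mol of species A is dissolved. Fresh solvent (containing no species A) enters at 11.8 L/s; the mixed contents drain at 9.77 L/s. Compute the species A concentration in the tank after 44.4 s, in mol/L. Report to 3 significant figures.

0.00207 mol/L

Total volume: dV/dt = Q_in − Q_out = 2.0300 L/s, so V(t) = 152 + 2.0300 t and V(44.4) = 242.13 L.
Solute balance: dm/dt = 0 − Q_out C = −Q_out m/V(t).
dm/m = −Q_out dt/(V₀ + 2.0300 t); integrating gives ln(m/m₀) = −(Q_out/(Q_in−Q_out)) ln(V/V₀).
m = m₀ (V₀/V)^(Q_out/(Q_in−Q_out)) = 4.72 × (152/242.13)^(4.8128) = 0.50205 mol.
C = m/V = 0.50205/242.13 = 0.0020735 mol/L.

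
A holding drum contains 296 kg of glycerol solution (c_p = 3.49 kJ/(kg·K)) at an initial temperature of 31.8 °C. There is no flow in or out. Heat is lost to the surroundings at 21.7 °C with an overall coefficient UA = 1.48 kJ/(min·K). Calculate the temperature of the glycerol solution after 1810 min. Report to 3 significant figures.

Unsteady energy balance on the tank contents: M c_p dT/dt = −UA(T − T_amb).
dT/dt = (T_ss − T)/τ with T_ss = T_amb = 21.700 °C, τ = M c_p/UA = 296·3.49/1.48 = 698.00 min.
This is linear first-order; T(t) = T_ss + (T₀ − T_ss) e^(−t/τ).
T(1810) = 21.700 + (10.100)·0.074786 = 22.455 °C.

22.5 °C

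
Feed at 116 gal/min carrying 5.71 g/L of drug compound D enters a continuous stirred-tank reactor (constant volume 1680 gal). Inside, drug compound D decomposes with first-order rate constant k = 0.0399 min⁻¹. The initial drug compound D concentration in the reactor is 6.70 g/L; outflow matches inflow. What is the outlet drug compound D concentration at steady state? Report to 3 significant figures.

Species balance: V dC/dt = Q C_in − Q C − k V C.
Steady state (dC/dt = 0): C_ss = Q C_in/(Q + kV) = C_in/(1 + kV/Q).
C_ss = 116·5.71/(116 + 0.0399·1680) = 662.36/183.03 = 3.6188 g/L.

3.62 g/L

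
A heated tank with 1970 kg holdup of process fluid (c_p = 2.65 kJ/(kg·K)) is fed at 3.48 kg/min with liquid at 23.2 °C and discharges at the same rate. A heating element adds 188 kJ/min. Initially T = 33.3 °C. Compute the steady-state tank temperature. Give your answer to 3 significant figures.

43.6 °C

M c_p dT/dt = ṁ c_p (T_in − T) + Q̇.
At steady state dT/dt = 0 ⇒ T_ss = T_in + Q̇/(ṁ c_p) = 23.2 + 188/(3.48·2.65) = 43.586 °C.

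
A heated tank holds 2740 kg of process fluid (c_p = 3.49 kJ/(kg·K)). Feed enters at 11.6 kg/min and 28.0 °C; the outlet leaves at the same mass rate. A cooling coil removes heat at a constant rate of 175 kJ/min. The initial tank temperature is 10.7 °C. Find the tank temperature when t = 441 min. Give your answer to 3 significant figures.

21.7 °C

M c_p dT/dt = ṁ c_p (T_in − T) − Q̇.
τ = M/ṁ = 236.21 min; T_ss = T_in − Q̇/(ṁ c_p) = 28.0 − 175/(11.6·3.49) = 23.677 °C.
Integrating: T(t) = T_ss + (T₀ − T_ss) e^(−t/τ).
T(441) = 23.677 + (-12.977)·e^(−441/236.21) = 23.677 + (-12.977)·0.15459 = 21.671 °C.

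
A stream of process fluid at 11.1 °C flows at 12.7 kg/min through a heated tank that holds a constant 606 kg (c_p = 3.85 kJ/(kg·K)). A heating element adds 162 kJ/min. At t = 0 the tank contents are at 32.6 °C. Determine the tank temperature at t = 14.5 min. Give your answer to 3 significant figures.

27.8 °C

M c_p dT/dt = ṁ c_p (T_in − T) + Q̇.
τ = M/ṁ = 47.717 min; T_ss = T_in + Q̇/(ṁ c_p) = 11.1 + 162/(12.7·3.85) = 14.413 °C.
Solution: T(t) = T_ss + (T₀ − T_ss) e^(−t/τ).
T(14.5) = 14.413 + (18.187)·e^(−14.5/47.717) = 14.413 + (18.187)·0.73795 = 27.834 °C.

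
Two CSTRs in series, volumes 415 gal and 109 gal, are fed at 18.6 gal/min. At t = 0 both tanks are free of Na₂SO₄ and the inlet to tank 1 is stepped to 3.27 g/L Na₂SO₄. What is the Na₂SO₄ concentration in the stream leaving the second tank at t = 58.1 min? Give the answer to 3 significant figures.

Each tank obeys Vᵢ dCᵢ/dt = Q(Cᵢ₋₁ − Cᵢ), so τᵢ = Vᵢ/Q.
τ₁ = 415/18.6 = 22.312 min; τ₂ = 109/18.6 = 5.8602 min.
Tank 1: C₁ = C_in(1 − e^(−t/τ₁)). Tank 2 (τ₁ ≠ τ₂): C₂ = C_in[1 − (τ₁ e^(−t/τ₁) − τ₂ e^(−t/τ₂))/(τ₁ − τ₂)].
At t = 58.1: e^(−t/τ₁) = 0.073977, e^(−t/τ₂) = 4.9462e-05.
C₂ = 3.27·[1 − (22.312·0.073977 − 5.8602·4.9462e-05)/(16.452)] = 3.27·0.89969 = 2.9420 g/L.

2.94 g/L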